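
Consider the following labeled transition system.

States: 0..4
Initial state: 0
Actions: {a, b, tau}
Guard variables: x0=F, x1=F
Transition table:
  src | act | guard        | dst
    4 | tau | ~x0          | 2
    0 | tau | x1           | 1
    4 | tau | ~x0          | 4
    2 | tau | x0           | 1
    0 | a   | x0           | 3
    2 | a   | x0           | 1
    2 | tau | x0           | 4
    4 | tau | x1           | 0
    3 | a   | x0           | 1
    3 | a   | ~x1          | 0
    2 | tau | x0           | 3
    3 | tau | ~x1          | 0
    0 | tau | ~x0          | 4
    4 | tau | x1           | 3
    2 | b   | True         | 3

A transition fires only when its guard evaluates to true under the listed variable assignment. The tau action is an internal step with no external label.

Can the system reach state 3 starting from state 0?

Answer: REACHABLE

Trace:
6 transition(s) survive guard evaluation.
Layer 0: {0}
Layer 1: {4}  cumulative {0,4}
Layer 2: {2}  cumulative {0,2,4}
Layer 3: {3}  cumulative {0,2,3,4}
R = {0,2,3,4}
Path to 3: tau·tau·b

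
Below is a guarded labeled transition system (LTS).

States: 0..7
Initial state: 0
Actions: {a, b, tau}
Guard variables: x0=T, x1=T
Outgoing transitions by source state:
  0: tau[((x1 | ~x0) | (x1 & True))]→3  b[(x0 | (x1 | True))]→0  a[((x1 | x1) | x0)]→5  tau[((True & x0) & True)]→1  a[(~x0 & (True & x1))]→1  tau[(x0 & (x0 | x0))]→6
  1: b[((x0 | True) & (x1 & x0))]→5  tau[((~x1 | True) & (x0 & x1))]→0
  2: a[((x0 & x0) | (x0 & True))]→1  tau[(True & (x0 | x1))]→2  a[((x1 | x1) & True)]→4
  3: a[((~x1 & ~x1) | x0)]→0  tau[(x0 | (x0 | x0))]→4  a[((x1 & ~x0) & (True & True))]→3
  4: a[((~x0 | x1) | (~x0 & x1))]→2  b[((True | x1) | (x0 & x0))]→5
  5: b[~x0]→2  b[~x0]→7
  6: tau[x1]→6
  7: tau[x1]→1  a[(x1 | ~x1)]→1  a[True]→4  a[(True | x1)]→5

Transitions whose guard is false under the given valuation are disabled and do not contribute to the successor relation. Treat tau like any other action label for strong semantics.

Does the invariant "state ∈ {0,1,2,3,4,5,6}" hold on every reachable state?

Allowed set {0,1,2,3,4,5,6}
Reachable = {0,1,2,3,4,5,6}
  0: ok
  1: ok
  2: ok
  3: ok
  4: ok
  5: ok
  6: ok

Answer: INVARIANT HOLDS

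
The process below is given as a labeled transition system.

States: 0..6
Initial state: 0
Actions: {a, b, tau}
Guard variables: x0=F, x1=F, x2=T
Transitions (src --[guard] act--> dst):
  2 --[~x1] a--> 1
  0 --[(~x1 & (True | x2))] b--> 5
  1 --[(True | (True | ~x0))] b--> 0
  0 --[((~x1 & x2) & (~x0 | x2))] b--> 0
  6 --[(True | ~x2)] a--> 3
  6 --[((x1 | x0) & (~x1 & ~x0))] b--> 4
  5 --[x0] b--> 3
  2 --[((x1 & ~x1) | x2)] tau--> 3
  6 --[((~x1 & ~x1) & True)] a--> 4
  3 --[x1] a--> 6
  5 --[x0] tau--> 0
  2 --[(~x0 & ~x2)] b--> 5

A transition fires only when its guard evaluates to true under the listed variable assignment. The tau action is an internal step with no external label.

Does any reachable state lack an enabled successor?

Answer: DEADLOCK at state 5

Analysis:
Reachable = {0,5}
  0: b→0  b→5  [2 out]
  5: ∅  [deadlock]
trace reaching 5: b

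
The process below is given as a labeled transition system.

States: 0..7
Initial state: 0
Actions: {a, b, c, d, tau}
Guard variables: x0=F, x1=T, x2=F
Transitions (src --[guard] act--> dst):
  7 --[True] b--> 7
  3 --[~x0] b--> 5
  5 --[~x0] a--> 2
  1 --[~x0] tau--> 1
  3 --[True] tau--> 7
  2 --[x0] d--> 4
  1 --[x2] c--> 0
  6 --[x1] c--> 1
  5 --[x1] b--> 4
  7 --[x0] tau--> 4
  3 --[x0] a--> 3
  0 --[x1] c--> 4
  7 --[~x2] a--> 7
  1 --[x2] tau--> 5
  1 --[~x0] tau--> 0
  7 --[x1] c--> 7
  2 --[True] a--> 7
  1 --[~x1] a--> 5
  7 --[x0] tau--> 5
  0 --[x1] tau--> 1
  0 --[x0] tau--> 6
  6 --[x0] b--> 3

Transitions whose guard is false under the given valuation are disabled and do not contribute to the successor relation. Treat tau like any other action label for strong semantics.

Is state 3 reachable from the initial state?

After dropping false guards: 13 live edges.
depth 0: {0}
depth 1: {1,4}  now seen {0,1,4}
Reachable = {0,1,4}

Answer: UNREACHABLE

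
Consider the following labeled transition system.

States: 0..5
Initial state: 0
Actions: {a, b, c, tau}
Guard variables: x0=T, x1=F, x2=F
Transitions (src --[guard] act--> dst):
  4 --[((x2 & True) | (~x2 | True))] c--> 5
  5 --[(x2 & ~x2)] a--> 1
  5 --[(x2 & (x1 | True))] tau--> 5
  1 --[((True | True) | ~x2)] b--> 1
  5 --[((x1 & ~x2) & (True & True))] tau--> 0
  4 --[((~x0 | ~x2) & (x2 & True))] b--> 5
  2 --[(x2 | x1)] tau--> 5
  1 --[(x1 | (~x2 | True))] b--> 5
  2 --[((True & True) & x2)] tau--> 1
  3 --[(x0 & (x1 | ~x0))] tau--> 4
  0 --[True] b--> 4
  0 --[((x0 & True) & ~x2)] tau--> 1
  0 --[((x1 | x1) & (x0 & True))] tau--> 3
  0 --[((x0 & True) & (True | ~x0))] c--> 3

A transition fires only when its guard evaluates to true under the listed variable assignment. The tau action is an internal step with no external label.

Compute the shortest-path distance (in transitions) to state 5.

Layered search for 5:
  L0 = {0}
  L1 = {1,3,4}
  L2 = {5}
5 enters at depth 2; path b·c

Answer: 2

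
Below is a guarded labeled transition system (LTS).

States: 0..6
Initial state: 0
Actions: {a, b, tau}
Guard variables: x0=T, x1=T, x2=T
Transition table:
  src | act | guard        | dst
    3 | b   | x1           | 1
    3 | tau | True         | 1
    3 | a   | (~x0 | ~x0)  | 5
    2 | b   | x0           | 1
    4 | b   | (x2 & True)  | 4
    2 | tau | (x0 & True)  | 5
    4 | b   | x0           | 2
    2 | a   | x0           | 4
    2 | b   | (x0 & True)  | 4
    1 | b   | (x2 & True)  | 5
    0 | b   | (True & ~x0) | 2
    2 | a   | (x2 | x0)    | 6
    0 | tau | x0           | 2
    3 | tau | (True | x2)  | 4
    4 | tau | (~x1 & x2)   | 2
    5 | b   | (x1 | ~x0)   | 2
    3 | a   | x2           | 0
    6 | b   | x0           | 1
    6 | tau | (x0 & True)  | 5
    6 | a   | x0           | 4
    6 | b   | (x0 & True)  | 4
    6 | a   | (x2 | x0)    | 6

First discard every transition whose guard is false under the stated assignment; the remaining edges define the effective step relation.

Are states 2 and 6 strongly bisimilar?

Answer: BISIMILAR

Trace:
Bisimulation quotient by refinement:
  π0 = {{0,1,2,3,4,5,6}}
  π1 = {{0},{1,4,5},{2,3,6}}
  π2 = {{0},{1},{2,6},{3},{4},{5}}
Fixed point at round 3; 6 class(es).
2∈{2,6}, 6∈{2,6}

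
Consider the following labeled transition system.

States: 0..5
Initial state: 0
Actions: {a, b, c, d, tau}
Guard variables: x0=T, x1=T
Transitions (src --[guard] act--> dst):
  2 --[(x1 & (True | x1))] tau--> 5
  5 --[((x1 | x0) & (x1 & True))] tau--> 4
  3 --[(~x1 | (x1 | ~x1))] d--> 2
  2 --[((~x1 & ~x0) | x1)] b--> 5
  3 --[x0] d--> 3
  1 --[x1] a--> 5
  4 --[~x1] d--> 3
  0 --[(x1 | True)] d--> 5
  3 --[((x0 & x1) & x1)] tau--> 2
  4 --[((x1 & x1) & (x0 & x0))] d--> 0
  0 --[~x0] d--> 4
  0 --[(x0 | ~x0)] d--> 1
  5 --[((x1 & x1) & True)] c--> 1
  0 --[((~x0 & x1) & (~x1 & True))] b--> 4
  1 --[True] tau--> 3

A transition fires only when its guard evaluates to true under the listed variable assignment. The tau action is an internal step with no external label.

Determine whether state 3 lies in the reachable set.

Answer: REACHABLE

Analysis:
12 transition(s) survive guard evaluation.
Layer 0: {0}
Layer 1: {1,5}  cumulative {0,1,5}
Layer 2: {3,4}  cumulative {0,1,3,4,5}
Layer 3: {2}  cumulative {0,1,2,3,4,5}
Reach set: {0,1,2,3,4,5}
trace reaching 3: d·tau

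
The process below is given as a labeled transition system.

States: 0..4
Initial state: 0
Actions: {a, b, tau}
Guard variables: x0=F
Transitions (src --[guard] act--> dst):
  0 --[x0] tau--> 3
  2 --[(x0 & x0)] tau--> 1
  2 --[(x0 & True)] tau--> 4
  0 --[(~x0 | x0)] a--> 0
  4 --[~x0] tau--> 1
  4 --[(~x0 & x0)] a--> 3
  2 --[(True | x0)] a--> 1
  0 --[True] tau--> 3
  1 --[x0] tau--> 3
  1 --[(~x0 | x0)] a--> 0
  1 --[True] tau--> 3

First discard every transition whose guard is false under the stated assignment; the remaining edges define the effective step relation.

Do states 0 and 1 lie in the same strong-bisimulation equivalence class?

Compute ~ classes (split until stable):
  round 0: {{0,1,2,3,4}}
  round 1: {{0,1},{2},{3},{4}}
stable after 2 split(s): 4 block(s)
class of 0: {0,1}; class of 1: {0,1}

Answer: BISIMILAR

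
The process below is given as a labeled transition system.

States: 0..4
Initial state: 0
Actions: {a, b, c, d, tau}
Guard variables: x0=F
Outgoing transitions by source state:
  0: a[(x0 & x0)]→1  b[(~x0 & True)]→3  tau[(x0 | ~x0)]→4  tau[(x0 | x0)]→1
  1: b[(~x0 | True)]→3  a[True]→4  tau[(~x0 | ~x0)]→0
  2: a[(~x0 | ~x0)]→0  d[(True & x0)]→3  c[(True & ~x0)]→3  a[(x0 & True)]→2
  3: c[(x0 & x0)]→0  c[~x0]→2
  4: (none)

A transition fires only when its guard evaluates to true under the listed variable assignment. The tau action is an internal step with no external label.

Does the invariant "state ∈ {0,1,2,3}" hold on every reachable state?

Inv-set: {0,1,2,3}
Reachable = {0,2,3,4}
  0: safe
  2: safe
  3: safe
  4: outside
witness against invariant: tau → 4

Answer: INVARIANT VIOLATED at state 4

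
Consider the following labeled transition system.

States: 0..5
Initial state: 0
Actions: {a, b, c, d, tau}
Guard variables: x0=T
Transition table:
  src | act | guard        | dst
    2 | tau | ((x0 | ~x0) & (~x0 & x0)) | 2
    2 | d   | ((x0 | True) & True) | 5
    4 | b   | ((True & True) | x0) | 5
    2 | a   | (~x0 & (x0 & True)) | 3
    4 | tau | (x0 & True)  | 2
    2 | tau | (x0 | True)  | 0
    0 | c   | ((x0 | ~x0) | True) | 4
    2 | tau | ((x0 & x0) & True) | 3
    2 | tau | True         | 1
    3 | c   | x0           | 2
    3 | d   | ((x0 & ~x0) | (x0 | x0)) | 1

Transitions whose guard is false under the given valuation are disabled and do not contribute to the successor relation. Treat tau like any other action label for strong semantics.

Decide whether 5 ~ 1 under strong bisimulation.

Answer: BISIMILAR

Analysis:
Compute ~ classes (split until stable):
  P[0] = {{0,1,2,3,4,5}}
  P[1] = {{0},{1,5},{2},{3},{4}}
Fixed point at round 2; 5 class(es).
[5]={1,5}  [1]={1,5}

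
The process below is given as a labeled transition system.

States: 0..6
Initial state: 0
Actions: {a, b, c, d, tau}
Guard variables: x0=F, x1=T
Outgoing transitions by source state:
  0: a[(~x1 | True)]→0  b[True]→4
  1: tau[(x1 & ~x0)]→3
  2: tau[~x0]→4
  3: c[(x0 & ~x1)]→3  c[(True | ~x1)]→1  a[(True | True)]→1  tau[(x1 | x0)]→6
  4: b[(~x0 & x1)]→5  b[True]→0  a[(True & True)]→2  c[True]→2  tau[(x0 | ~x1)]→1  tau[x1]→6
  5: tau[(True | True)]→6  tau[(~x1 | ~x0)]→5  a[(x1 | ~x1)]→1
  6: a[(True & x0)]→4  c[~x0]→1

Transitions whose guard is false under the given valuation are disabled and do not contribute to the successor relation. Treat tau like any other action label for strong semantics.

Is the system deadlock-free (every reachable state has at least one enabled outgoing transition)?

Answer: DEADLOCK-FREE

Analysis:
Reach set: {0,1,2,3,4,5,6}
  0: a→0  b→4  [deg 2]
  1: tau→3  [deg 1]
  2: tau→4  [deg 1]
  3: a→1  c→1  tau→6  [deg 3]
  4: a→2  b→0  b→5  c→2  tau→6  [deg 5]
  5: a→1  tau→5  tau→6  [deg 3]
  6: c→1  [deg 1]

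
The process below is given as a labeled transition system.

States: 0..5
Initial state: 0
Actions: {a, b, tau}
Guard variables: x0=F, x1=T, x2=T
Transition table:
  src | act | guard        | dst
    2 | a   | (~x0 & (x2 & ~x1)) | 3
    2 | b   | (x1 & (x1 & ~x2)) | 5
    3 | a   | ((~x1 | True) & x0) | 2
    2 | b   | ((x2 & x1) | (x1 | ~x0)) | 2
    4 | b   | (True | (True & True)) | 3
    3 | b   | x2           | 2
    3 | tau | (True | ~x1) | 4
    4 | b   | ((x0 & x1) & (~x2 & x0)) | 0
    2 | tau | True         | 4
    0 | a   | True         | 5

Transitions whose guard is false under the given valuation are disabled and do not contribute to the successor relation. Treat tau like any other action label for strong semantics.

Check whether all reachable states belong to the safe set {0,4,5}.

Answer: INVARIANT HOLDS

Working:
Inv-set: {0,4,5}
Reach set: {0,5}
  0: ok
  5: ok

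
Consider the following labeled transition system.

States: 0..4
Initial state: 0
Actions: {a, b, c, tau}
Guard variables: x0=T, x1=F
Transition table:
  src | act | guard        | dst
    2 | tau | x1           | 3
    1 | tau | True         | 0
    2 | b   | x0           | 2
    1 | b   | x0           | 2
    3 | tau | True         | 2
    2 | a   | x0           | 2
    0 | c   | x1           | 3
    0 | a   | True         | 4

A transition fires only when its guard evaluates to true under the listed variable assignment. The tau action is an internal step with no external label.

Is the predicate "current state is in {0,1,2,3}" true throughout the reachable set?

Allowed set {0,1,2,3}
Reach set: {0,4}
  0: ok
  4: VIOLATES
counterexample path to 4: a

Answer: INVARIANT VIOLATED at state 4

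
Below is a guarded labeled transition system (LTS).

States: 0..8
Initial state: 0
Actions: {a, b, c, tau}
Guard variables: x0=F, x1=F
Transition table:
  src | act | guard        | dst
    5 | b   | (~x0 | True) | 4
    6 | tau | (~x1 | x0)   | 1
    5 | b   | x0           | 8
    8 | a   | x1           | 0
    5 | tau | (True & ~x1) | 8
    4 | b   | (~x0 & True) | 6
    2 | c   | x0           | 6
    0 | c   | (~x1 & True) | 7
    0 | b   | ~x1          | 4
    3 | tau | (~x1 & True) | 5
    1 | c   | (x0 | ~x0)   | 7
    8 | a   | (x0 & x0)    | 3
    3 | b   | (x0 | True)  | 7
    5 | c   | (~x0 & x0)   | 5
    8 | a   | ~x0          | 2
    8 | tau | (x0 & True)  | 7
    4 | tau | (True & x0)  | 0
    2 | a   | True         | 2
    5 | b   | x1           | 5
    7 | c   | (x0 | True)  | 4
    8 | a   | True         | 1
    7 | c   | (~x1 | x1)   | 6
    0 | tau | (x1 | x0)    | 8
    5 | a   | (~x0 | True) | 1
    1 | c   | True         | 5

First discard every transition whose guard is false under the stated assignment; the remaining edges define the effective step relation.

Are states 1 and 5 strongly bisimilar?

Compute ~ classes (split until stable):
  P[0] = {{0,1,2,3,4,5,6,7,8}}
  P[1] = {{0},{1,7},{2,8},{3},{4},{5},{6}}
  P[2] = {{0},{1},{2},{3},{4},{5},{6},{7},{8}}
stable after 3 split(s): 9 block(s)
1∈{1}, 5∈{5}

Answer: NOT BISIMILAR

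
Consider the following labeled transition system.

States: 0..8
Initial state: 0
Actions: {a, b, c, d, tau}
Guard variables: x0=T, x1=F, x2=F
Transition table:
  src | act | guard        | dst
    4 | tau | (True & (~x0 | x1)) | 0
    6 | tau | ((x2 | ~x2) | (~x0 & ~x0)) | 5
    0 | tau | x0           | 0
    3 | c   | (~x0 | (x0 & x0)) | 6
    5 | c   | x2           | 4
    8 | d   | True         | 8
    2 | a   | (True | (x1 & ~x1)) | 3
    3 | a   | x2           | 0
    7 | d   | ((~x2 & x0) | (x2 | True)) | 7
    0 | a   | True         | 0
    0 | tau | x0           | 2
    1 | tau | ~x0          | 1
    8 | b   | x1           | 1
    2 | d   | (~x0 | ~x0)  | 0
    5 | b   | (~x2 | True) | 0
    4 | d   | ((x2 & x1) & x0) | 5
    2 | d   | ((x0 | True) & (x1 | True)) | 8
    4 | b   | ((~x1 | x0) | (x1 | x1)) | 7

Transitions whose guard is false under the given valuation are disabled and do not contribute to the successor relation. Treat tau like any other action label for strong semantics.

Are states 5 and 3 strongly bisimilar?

Answer: NOT BISIMILAR

Analysis:
Bisimulation quotient by refinement:
  round 0: {{0,1,2,3,4,5,6,7,8}}
  round 1: {{0},{1},{2},{3},{4,5},{6},{7,8}}
  round 2: {{0},{1},{2},{3},{4},{5},{6},{7,8}}
8 equivalence class(es) (converged in 3)
[5]={5}  [3]={3}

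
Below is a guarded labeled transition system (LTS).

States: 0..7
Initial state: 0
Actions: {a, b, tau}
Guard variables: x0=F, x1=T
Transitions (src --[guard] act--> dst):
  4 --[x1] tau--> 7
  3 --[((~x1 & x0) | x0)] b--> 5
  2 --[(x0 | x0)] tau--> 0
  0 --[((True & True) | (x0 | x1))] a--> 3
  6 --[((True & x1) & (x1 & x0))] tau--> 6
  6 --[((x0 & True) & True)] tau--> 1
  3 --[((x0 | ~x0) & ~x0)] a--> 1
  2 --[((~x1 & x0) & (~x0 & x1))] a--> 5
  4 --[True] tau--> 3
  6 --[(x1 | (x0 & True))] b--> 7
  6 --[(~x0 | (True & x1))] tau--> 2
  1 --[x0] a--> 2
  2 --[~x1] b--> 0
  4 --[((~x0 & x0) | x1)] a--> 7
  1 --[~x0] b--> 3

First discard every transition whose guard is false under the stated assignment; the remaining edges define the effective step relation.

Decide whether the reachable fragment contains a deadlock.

Reachable = {0,1,3}
  0: a→3  [deg 1]
  1: b→3  [deg 1]
  3: a→1  [deg 1]

Answer: DEADLOCK-FREE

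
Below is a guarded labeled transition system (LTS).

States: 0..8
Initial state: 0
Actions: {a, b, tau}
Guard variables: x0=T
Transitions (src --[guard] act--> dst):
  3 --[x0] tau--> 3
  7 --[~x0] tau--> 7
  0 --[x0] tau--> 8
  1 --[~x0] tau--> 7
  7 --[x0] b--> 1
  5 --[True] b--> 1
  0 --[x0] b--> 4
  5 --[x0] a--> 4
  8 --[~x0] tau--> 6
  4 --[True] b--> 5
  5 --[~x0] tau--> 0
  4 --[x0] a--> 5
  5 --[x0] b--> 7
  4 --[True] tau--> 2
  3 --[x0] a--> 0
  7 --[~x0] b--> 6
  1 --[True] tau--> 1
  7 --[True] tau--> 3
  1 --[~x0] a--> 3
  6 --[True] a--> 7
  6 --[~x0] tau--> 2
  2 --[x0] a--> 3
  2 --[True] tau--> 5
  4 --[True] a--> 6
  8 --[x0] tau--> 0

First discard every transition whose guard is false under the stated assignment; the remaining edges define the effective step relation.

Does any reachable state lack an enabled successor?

Reach set: {0,1,2,3,4,5,6,7,8}
  0: b→4  tau→8  [2 out]
  1: tau→1  [1 out]
  2: a→3  tau→5  [2 out]
  3: a→0  tau→3  [2 out]
  4: a→5  a→6  b→5  tau→2  [4 out]
  5: a→4  b→1  b→7  [3 out]
  6: a→7  [1 out]
  7: b→1  tau→3  [2 out]
  8: tau→0  [1 out]

Answer: DEADLOCK-FREE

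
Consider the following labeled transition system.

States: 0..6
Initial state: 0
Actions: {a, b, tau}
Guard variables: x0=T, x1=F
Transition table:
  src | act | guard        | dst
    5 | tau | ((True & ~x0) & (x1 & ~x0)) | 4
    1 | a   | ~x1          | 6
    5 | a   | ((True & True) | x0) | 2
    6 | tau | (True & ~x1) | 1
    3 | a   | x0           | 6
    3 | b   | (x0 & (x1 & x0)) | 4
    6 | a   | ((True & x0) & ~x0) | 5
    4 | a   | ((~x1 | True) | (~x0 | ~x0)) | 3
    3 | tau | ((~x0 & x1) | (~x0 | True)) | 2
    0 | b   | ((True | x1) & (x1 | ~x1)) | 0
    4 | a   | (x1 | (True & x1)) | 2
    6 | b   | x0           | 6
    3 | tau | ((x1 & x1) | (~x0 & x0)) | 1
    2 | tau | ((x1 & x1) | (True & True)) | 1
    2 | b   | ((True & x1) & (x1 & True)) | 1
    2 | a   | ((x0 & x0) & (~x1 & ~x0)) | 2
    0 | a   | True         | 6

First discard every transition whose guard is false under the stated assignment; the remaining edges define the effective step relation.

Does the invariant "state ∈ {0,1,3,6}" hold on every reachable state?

Answer: INVARIANT HOLDS

Working:
Inv-set: {0,1,3,6}
Reachable = {0,1,6}
  0: ✓
  1: ✓
  6: ✓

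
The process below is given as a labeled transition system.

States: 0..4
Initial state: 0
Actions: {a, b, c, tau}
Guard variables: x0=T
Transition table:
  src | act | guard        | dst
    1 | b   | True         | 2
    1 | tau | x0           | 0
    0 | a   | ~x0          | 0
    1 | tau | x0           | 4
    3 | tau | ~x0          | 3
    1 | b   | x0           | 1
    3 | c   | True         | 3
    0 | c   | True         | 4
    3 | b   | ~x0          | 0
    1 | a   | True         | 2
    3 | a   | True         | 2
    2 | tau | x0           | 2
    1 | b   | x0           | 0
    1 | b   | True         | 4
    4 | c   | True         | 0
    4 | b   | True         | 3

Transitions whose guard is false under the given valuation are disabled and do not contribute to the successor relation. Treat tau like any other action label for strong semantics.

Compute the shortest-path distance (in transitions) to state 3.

Answer: 2

Analysis:
BFS to 3:
  Layer 0: {0}
  Layer 1: {4}
  Layer 2: {3}
depth(3)=2, e.g. c·b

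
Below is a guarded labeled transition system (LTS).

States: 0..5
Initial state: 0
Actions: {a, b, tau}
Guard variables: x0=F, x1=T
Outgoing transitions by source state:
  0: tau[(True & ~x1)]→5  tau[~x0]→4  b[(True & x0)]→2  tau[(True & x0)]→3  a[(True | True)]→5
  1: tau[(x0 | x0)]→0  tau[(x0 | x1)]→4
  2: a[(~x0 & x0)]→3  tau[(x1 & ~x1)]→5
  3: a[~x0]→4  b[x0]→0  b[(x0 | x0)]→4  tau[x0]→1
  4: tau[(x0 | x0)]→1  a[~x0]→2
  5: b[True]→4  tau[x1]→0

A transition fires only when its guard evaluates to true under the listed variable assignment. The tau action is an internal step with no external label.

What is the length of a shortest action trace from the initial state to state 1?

BFS to 1:
  Layer 0: {0}
  Layer 1: {4,5}
  Layer 2: {2}
1 never appears.

Answer: UNREACHABLE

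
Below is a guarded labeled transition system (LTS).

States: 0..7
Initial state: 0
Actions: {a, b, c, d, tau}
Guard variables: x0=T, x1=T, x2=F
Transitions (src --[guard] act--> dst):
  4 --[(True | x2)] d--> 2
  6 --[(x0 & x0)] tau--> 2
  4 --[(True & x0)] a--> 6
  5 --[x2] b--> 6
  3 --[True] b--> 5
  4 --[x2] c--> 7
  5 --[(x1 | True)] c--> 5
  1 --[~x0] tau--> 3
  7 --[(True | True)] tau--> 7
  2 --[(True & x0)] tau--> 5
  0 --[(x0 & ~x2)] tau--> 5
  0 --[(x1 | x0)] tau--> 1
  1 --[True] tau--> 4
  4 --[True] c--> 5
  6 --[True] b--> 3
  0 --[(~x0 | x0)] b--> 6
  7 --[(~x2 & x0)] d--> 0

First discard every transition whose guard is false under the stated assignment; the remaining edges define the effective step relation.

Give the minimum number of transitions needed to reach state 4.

Breadth-first toward 4:
  Layer 0: {0}
  Layer 1: {1,5,6}
  Layer 2: {2,3,4}
4 enters at depth 2; path tau·tau

Answer: 2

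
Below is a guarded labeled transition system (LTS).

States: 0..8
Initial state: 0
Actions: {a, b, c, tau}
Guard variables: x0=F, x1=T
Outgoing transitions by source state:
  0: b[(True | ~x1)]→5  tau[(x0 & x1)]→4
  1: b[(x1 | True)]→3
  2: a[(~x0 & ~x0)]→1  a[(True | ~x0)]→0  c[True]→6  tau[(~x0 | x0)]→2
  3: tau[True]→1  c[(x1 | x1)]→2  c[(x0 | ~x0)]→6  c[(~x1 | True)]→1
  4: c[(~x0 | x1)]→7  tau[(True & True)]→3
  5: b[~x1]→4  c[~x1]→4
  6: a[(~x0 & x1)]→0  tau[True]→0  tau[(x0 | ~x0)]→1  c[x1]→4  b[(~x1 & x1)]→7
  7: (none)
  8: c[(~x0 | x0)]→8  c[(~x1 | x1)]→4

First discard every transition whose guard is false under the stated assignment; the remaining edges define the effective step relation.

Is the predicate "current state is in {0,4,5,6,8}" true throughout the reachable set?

Answer: INVARIANT HOLDS

Working:
Inv-set: {0,4,5,6,8}
Reach set: {0,5}
  0: safe
  5: safe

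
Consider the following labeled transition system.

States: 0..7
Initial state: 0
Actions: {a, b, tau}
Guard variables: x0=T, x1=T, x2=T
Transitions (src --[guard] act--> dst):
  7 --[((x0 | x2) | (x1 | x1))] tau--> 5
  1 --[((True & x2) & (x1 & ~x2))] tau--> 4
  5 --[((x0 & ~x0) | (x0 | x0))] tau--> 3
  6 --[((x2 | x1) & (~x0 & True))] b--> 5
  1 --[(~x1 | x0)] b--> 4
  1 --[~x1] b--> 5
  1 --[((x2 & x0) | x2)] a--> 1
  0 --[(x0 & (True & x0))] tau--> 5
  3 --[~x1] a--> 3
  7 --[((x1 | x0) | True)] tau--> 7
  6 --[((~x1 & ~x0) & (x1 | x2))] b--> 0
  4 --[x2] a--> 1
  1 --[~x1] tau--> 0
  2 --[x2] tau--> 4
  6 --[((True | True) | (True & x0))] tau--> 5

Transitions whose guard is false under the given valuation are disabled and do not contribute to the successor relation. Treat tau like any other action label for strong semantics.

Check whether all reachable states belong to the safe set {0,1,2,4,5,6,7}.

Allowed set {0,1,2,4,5,6,7}
Reachable = {0,3,5}
  0: ✓
  3: outside
  5: ✓
witness against invariant: tau·tau → 3

Answer: INVARIANT VIOLATED at state 3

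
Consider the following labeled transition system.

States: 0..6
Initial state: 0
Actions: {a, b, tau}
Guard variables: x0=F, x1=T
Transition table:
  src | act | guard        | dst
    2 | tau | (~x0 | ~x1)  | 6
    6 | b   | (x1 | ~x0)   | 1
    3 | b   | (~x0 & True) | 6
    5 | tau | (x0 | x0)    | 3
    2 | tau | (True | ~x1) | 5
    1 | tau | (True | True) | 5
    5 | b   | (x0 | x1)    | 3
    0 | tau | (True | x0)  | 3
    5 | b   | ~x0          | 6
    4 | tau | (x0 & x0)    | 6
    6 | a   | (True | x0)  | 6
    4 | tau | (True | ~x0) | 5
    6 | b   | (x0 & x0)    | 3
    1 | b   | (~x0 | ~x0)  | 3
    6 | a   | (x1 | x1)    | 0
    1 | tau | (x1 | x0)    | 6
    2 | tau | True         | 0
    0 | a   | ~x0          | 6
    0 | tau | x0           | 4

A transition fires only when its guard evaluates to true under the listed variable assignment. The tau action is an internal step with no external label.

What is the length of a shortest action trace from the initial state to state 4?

Answer: UNREACHABLE

Working:
Layered search for 4:
  L0 = {0}
  L1 = {3,6}
  L2 = {1}
  L3 = {5}
4 never appears.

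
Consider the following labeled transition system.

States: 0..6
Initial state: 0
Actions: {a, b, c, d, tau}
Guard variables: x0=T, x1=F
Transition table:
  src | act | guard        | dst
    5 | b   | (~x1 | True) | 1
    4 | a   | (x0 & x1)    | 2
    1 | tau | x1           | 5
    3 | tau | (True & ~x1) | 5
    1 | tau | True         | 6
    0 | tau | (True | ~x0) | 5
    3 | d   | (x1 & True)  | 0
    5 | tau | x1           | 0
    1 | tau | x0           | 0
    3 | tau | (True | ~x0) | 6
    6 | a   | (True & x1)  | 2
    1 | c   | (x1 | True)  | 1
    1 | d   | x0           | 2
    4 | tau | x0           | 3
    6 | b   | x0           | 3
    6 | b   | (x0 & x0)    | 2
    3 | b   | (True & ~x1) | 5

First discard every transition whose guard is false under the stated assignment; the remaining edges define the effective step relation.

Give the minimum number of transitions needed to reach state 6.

BFS to 6:
  Layer 0: {0}
  Layer 1: {5}
  Layer 2: {1}
  Layer 3: {2,6}
depth(6)=3, e.g. tau·b·tau

Answer: 3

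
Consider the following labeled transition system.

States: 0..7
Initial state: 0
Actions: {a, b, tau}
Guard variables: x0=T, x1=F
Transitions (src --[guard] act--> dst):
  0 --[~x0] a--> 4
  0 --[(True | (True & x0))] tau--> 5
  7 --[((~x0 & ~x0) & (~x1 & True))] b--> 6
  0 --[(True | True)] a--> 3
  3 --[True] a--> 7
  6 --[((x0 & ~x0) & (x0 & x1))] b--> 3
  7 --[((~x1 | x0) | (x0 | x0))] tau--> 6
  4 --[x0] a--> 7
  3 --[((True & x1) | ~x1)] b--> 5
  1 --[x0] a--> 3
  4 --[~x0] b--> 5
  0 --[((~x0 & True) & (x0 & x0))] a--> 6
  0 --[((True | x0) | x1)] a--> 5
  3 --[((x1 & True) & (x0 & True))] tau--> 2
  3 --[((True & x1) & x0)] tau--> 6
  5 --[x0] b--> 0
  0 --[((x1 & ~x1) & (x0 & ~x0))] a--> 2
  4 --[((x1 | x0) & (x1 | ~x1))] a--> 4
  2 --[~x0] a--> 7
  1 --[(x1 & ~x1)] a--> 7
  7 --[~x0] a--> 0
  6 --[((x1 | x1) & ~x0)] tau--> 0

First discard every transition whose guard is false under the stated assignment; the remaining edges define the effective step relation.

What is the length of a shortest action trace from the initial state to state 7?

Breadth-first toward 7:
  L0 = {0}
  L1 = {3,5}
  L2 = {7}
7 enters at depth 2; path a·a

Answer: 2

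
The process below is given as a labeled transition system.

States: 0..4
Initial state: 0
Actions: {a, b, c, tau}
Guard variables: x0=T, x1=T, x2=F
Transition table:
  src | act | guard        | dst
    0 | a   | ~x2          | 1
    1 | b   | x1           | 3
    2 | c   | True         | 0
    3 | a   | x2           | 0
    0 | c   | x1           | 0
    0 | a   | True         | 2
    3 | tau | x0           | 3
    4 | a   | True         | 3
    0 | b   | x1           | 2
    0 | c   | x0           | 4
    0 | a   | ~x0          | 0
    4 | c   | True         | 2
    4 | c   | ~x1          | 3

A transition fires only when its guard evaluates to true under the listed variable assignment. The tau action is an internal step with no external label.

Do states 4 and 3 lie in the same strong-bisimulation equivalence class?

Compute ~ classes (split until stable):
  P[0] = {{0,1,2,3,4}}
  P[1] = {{0},{1},{2},{3},{4}}
5 equivalence class(es) (converged in 2)
class of 4: {4}; class of 3: {3}

Answer: NOT BISIMILAR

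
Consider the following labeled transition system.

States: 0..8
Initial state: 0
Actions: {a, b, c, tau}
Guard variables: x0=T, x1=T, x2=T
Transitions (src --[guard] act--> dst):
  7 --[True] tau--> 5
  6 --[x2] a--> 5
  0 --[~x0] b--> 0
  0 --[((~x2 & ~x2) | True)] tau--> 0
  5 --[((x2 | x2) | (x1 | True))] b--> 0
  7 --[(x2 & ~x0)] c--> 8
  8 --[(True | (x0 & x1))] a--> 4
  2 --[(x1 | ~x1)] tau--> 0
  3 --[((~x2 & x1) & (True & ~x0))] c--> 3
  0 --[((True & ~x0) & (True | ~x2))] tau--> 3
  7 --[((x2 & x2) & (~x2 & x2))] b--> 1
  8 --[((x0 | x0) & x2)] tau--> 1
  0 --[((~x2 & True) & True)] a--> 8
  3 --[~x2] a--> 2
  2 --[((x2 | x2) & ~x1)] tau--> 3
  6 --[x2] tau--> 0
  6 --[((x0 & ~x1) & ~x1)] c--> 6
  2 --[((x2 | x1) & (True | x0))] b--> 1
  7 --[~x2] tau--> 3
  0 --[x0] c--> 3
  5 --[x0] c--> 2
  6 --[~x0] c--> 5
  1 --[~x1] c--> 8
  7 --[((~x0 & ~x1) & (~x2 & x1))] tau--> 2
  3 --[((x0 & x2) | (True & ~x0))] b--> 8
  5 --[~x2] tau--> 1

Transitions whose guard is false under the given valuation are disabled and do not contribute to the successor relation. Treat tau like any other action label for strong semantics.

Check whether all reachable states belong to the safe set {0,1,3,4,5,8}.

Answer: INVARIANT HOLDS

Trace:
Safe = {0,1,3,4,5,8}
Reach set: {0,1,3,4,8}
  0: ✓
  1: ✓
  3: ✓
  4: ✓
  8: ✓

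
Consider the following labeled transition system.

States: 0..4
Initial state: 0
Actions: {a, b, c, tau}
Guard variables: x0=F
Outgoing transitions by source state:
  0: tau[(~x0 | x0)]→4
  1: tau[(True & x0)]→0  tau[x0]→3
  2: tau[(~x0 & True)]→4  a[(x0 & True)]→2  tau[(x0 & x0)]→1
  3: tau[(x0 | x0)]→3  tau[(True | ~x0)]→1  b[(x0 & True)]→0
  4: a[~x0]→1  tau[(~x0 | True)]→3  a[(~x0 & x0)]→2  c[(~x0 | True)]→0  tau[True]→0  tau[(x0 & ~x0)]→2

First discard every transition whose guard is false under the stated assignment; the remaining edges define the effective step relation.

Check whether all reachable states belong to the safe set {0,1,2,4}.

Allowed set {0,1,2,4}
Reach set: {0,1,3,4}
  0: safe
  1: safe
  3: outside
  4: safe
reach 3 via tau·tau — violates

Answer: INVARIANT VIOLATED at state 3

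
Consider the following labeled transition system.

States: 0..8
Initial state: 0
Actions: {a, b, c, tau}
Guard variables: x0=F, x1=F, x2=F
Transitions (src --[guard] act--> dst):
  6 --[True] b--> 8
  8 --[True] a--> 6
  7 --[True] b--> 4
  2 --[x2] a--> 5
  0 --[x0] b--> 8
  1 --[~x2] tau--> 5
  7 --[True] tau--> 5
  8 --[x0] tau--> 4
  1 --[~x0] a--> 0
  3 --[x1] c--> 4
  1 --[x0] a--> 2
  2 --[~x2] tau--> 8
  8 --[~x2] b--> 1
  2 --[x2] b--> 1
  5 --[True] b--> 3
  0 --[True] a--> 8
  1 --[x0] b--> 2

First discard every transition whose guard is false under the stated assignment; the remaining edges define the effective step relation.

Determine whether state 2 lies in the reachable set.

Answer: UNREACHABLE

Analysis:
After dropping false guards: 10 live edges.
depth 0: {0}
depth 1: {8}  total {0,8}
depth 2: {1,6}  total {0,1,6,8}
depth 3: {5}  total {0,1,5,6,8}
depth 4: {3}  total {0,1,3,5,6,8}
Reach set: {0,1,3,5,6,8}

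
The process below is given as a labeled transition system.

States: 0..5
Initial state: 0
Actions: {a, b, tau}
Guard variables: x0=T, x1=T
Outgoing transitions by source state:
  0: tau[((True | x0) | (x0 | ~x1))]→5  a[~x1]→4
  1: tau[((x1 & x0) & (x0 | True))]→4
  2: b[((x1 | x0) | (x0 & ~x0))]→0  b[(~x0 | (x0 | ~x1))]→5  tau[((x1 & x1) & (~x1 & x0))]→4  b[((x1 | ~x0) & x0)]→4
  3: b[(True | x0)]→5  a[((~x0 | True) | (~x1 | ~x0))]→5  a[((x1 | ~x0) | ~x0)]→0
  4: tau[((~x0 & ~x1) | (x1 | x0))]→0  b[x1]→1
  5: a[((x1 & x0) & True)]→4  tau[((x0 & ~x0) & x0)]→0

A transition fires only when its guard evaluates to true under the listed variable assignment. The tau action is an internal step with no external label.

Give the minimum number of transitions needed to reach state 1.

Answer: 3

Analysis:
Layered search for 1:
  Layer 0: {0}
  Layer 1: {5}
  Layer 2: {4}
  Layer 3: {1}
depth(1)=3, e.g. tau·a·b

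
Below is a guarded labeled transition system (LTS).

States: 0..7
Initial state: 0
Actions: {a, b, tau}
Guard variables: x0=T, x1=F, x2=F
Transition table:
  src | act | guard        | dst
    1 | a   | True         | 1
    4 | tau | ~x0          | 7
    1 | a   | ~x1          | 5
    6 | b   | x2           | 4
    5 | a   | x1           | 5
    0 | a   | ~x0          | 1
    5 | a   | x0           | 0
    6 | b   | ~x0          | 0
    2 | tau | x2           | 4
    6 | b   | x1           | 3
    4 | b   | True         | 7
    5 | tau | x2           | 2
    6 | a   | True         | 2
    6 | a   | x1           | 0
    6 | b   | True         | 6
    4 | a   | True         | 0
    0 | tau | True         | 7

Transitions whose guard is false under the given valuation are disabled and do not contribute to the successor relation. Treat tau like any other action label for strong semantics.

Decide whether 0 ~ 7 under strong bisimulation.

Answer: NOT BISIMILAR

Trace:
Compute ~ classes (split until stable):
  P[0] = {{0,1,2,3,4,5,6,7}}
  P[1] = {{0},{1,5},{2,3,7},{4,6}}
  P[2] = {{0},{1},{2,3,7},{4},{5},{6}}
6 equivalence class(es) (converged in 3)
0∈{0}, 7∈{2,3,7}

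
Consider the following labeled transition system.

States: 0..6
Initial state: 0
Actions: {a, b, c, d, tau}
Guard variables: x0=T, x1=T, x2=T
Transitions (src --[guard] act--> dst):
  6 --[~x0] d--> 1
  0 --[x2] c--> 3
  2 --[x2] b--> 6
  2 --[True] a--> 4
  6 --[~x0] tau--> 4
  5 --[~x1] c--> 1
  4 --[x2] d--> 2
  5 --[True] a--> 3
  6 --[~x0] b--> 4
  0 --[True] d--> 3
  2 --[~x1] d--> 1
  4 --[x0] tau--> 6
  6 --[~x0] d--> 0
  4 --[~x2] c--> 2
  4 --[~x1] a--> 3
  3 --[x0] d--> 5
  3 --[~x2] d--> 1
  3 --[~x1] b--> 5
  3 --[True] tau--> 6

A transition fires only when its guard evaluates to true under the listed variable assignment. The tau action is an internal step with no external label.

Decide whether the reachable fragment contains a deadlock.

R = {0,3,5,6}
  0: c→3  d→3  [2 out]
  3: d→5  tau→6  [2 out]
  5: a→3  [1 out]
  6: ∅  [no exit]
trace reaching 6: c·tau

Answer: DEADLOCK at state 6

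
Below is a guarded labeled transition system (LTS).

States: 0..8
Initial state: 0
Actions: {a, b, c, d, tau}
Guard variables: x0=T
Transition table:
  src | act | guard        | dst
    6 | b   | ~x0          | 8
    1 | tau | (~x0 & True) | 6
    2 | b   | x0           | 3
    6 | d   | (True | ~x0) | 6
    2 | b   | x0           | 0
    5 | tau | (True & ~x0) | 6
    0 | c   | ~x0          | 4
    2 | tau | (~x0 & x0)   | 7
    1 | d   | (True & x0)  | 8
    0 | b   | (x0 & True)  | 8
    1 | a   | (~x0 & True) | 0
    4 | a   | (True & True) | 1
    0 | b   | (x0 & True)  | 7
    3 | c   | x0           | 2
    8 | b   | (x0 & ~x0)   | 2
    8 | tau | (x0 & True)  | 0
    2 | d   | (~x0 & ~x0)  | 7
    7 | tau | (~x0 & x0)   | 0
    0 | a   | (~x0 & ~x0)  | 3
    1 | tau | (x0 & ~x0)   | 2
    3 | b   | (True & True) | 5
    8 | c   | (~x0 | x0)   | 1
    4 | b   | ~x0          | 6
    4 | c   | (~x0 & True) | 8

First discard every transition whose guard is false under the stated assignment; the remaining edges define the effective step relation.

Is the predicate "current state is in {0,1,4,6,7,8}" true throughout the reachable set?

Safe = {0,1,4,6,7,8}
R = {0,1,7,8}
  0: ✓
  1: ✓
  7: ✓
  8: ✓

Answer: INVARIANT HOLDS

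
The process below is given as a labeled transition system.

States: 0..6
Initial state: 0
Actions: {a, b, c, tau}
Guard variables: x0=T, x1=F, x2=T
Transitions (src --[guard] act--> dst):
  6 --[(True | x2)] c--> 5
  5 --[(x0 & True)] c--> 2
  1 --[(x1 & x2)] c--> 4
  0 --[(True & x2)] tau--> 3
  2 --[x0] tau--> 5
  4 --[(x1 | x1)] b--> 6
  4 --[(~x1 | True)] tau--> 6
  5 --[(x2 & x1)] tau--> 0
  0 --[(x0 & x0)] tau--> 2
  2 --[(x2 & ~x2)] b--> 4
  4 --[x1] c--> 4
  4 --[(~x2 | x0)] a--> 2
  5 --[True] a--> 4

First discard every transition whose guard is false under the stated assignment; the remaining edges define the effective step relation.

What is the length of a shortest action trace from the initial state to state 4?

Breadth-first toward 4:
  L0 = {0}
  L1 = {2,3}
  L2 = {5}
  L3 = {4}
first hit 4 at d=3 via tau·tau·a

Answer: 3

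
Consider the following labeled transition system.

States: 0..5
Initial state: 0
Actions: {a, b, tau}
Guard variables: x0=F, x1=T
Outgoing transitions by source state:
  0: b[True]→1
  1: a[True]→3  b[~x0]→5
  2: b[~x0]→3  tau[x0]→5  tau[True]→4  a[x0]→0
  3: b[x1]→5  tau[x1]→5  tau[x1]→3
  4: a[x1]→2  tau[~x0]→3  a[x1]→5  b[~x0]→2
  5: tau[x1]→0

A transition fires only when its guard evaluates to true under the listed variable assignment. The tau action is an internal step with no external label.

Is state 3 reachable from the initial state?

Answer: REACHABLE

Trace:
After dropping false guards: 13 live edges.
L0 = {0}
L1 = {1}  now seen {0,1}
L2 = {3,5}  now seen {0,1,3,5}
Reachable = {0,1,3,5}
Path to 3: b·a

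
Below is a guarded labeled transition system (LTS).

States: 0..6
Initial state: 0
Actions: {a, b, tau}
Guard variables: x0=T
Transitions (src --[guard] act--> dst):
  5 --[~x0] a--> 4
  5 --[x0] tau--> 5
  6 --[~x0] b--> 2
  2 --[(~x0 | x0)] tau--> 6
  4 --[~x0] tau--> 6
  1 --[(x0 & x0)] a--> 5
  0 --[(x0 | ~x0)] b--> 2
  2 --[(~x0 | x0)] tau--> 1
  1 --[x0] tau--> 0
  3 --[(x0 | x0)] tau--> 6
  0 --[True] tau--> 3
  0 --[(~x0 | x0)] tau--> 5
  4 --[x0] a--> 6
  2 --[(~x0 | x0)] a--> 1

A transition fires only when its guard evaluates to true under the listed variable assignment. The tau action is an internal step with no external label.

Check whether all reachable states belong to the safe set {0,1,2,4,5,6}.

Allowed set {0,1,2,4,5,6}
R = {0,1,2,3,5,6}
  0: ✓
  1: ✓
  2: ✓
  3: outside
  5: ✓
  6: ✓
witness against invariant: tau → 3

Answer: INVARIANT VIOLATED at state 3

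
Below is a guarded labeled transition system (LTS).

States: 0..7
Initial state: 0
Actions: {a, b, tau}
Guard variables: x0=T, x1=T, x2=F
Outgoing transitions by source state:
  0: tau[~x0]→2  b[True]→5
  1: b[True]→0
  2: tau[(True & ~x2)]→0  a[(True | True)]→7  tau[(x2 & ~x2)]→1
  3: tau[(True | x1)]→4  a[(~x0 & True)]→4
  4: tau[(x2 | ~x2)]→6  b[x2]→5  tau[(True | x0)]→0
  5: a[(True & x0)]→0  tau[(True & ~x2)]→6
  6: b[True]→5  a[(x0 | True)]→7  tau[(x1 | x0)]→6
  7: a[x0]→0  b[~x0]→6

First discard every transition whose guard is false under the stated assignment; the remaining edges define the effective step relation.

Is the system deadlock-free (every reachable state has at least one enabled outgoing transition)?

Answer: DEADLOCK-FREE

Analysis:
Reachable = {0,5,6,7}
  0: b→5  [1 out]
  5: a→0  tau→6  [2 out]
  6: a→7  b→5  tau→6  [3 out]
  7: a→0  [1 out]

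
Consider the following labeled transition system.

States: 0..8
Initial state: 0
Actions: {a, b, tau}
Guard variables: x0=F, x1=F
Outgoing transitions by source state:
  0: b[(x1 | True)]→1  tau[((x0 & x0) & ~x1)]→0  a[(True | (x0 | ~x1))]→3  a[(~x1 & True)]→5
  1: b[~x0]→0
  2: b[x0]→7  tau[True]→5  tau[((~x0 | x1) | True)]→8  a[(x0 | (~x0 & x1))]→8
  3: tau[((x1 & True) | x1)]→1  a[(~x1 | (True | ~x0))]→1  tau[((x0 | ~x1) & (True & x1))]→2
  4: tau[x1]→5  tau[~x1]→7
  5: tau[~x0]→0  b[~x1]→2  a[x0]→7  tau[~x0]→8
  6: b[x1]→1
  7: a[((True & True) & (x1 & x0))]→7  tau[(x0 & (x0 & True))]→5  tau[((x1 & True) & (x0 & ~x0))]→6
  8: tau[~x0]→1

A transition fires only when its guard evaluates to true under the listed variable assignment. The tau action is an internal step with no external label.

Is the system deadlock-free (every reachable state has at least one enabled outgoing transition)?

R = {0,1,2,3,5,8}
  0: a→3  a→5  b→1  [3 exit(s)]
  1: b→0  [1 exit(s)]
  2: tau→5  tau→8  [2 exit(s)]
  3: a→1  [1 exit(s)]
  5: b→2  tau→0  tau→8  [3 exit(s)]
  8: tau→1  [1 exit(s)]

Answer: DEADLOCK-FREE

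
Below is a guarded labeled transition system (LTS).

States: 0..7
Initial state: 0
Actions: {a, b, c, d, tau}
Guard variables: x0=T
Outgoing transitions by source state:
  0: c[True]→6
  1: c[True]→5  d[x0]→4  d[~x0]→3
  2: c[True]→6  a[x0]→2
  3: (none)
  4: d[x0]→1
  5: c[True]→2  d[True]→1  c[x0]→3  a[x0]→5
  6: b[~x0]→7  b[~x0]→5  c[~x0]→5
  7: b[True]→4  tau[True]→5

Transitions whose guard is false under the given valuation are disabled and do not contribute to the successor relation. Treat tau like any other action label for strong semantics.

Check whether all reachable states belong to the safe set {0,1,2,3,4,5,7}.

Inv-set: {0,1,2,3,4,5,7}
Reachable = {0,6}
  0: safe
  6: VIOLATES
counterexample path to 6: c

Answer: INVARIANT VIOLATED at state 6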